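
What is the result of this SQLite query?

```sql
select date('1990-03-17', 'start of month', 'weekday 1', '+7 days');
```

1990-03-12

`start of month` rewinds 1990-03-17 to 1990-03-01.
`weekday 1` advances to the next Monday; 1990-03-01 is a Thursday, so it moves forward to 1990-03-05.
Advancing 7 more days within March lands on 1990-03-12.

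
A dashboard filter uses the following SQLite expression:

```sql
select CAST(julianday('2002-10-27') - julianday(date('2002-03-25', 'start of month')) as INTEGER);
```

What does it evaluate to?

`start of month` rewinds 2002-03-25 to 2002-03-01.
30 days remain in March 2002 after the 1st (31 − 1).
Full months from April 2002 through September 2002 contribute their day counts.
Then 27 days into October 2002.
Total: 30 + 30 + 31 + 30 + 31 + 31 + 30 + 27 = 240.

240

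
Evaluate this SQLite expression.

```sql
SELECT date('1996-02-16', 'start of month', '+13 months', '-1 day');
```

1997-02-28

`start of month` rewinds 1996-02-16 to 1996-02-01.
Adding +13 months to 1996-02-01 gives 1997-03-01.
Going back 1 day from 1997-03-01 reaches 1997-02-28 (last day of February, 28 days).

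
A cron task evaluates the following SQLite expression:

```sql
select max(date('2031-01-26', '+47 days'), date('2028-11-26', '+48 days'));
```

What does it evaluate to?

2031-03-14

date('2031-01-26', '+47 days') → 2031-03-14.
date('2028-11-26', '+48 days') → 2029-01-13.
Later of the two is 2031-03-14.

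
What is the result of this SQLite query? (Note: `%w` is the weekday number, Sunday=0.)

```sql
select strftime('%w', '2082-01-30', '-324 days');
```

First apply '-324 days': 2082-01-30 → 2081-03-12.
2081-03-12 is a Wednesday; with Sunday=0 that is 3.

3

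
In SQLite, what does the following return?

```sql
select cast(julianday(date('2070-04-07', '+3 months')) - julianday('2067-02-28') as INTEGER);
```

Adding +3 months to 2070-04-07 gives 2070-07-07.
0 days remain in February 2067 after the 28th (28 − 28).
Full months from March 2067 through June 2070 contribute their day counts.
Then 7 days into July 2070.
Total: 0 + 31 + 30 + 31 + 30 + 31 + 31 + 30 + 31 + 30 + 31 + 31 + 29 + 31 + 30 + 31 + 30 + 31 + 31 + 30 + 31 + 30 + 31 + 31 + 28 + 31 + 30 + 31 + 30 + 31 + 31 + 30 + 31 + 30 + 31 + 31 + 28 + 31 + 30 + 31 + 30 + 7 = 1225.

1225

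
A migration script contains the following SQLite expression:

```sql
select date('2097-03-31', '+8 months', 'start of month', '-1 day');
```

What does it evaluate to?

Adding +8 months to 2097-03-31 targets 2097-11-31. November 2097 has only 30 days, so SQLite normalizes the 1-day overflow forward to 2097-12-01.
`start of month` rewinds 2097-12-01 to 2097-12-01.
Going back 1 day from 2097-12-01 reaches 2097-11-30 (last day of November, 30 days).

2097-11-30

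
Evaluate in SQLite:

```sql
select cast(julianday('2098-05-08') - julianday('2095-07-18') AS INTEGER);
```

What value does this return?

1025

13 days remain in July 2095 after the 18th (31 − 18).
Full months from August 2095 through April 2098 contribute their day counts.
Then 8 days into May 2098.
Total: 13 + 31 + 30 + 31 + 30 + 31 + 31 + 29 + 31 + 30 + 31 + 30 + 31 + 31 + 30 + 31 + 30 + 31 + 31 + 28 + 31 + 30 + 31 + 30 + 31 + 31 + 30 + 31 + 30 + 31 + 31 + 28 + 31 + 30 + 8 = 1025.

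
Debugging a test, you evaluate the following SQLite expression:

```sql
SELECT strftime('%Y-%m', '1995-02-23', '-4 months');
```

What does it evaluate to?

First apply '-4 months': 1995-02-23 → 1994-10-23.
`%Y-%m` extracts the year-month: 1994-10.

1994-10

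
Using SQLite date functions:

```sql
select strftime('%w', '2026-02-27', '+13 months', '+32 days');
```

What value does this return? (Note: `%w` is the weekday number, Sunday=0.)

First apply '+13 months', '+32 days': 2026-02-27 → 2027-04-28.
2027-04-28 is a Wednesday; with Sunday=0 that is 3.

3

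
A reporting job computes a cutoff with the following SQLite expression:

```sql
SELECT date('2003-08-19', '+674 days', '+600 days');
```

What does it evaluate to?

2007-02-13

Applying '+674 days' to 2003-08-19: counting 674 days forward gives 2005-06-23.
Applying '+600 days' to 2005-06-23: counting 600 days forward gives 2007-02-13.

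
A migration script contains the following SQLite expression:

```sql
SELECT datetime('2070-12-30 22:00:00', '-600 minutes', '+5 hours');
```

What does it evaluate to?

600 minutes = 10h 0m; -600 minutes from 2070-12-30 22:00:00 is 2070-12-30 12:00:00.
+5 hours from 2070-12-30 12:00:00 is 2070-12-30 17:00:00.

2070-12-30 17:00:00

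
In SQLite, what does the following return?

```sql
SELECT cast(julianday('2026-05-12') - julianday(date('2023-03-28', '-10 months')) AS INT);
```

Adding -10 months to 2023-03-28 gives 2022-05-28.
3 days remain in May 2022 after the 28th (31 − 28).
Full months from June 2022 through April 2026 contribute their day counts.
Then 12 days into May 2026.
Total: 3 + 30 + 31 + 31 + 30 + 31 + 30 + 31 + 31 + 28 + 31 + 30 + 31 + 30 + 31 + 31 + 30 + 31 + 30 + 31 + 31 + 29 + 31 + 30 + 31 + 30 + 31 + 31 + 30 + 31 + 30 + 31 + 31 + 28 + 31 + 30 + 31 + 30 + 31 + 31 + 30 + 31 + 30 + 31 + 31 + 28 + 31 + 30 + 12 = 1445.

1445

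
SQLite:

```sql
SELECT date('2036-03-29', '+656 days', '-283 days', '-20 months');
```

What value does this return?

2035-08-06

Applying '+656 days' to 2036-03-29: counting 656 days forward gives 2038-01-14.
Applying '-283 days' to 2038-01-14: counting 283 days back gives 2037-04-06.
Adding -20 months to 2037-04-06 gives 2035-08-06.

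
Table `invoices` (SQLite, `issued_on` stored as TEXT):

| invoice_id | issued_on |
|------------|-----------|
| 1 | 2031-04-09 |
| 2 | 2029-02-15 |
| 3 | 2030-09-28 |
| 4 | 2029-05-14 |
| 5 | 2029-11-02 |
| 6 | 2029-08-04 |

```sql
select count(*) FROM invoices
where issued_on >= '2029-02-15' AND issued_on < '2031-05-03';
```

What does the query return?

6

Rows in [2029-02-15, 2031-05-03): 2031-04-09, 2029-02-15, 2030-09-28, 2029-05-14, 2029-11-02, 2029-08-04 → 6 rows.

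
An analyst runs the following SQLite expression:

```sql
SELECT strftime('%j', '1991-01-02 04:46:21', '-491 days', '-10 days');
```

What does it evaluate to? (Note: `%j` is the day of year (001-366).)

First apply '-491 days', '-10 days': 1991-01-02 04:46:21 → 1989-08-19 04:46:21.
Day-of-year for 1989-08-19: days since 1989-01-01 inclusive = 231, zero-padded to 231.

231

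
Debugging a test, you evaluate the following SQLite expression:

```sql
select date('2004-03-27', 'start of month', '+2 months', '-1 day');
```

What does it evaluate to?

2004-04-30

`start of month` rewinds 2004-03-27 to 2004-03-01.
Adding +2 months to 2004-03-01 gives 2004-05-01.
Going back 1 day from 2004-05-01 reaches 2004-04-30 (last day of April, 30 days).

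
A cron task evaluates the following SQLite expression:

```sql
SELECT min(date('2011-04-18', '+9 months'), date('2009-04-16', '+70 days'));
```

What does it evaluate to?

2009-06-25

date('2011-04-18', '+9 months') → 2012-01-18.
date('2009-04-16', '+70 days') → 2009-06-25.
Earlier of the two is 2009-06-25.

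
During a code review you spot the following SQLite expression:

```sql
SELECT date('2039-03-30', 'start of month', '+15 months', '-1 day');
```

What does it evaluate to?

`start of month` rewinds 2039-03-30 to 2039-03-01.
Adding +15 months to 2039-03-01 gives 2040-06-01.
Going back 1 day from 2040-06-01 reaches 2040-05-31 (last day of May, 31 days).

2040-05-31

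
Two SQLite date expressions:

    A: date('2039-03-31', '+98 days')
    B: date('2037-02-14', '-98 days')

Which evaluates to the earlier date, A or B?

B

A = 2039-07-07.
B = 2036-11-08.
B is earlier.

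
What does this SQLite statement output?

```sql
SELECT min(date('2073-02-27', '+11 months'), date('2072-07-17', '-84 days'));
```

date('2073-02-27', '+11 months') → 2074-01-27.
date('2072-07-17', '-84 days') → 2072-04-24.
Earlier of the two is 2072-04-24.

2072-04-24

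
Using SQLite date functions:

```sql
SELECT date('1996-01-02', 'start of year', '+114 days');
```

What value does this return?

`start of year` rewinds 1996-01-02 to 1996-01-01.
Applying '+114 days' to 1996-01-01: counting 114 days forward gives 1996-04-24.

1996-04-24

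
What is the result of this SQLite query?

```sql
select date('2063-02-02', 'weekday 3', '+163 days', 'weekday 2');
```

`weekday 3` advances to the next Wednesday; 2063-02-02 is a Friday, so it moves forward to 2063-02-07.
Applying '+163 days' to 2063-02-07: counting 163 days forward gives 2063-07-20.
`weekday 2` advances to the next Tuesday; 2063-07-20 is a Friday, so it moves forward to 2063-07-24.

2063-07-24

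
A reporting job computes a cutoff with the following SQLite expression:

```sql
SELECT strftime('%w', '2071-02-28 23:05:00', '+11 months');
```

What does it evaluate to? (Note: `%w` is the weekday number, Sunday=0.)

4

First apply '+11 months': 2071-02-28 23:05:00 → 2072-01-28 23:05:00.
2072-01-28 is a Thursday; with Sunday=0 that is 4.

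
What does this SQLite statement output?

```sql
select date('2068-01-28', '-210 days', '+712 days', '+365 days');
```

Applying '-210 days' to 2068-01-28: counting 210 days back gives 2067-07-02.
Applying '+712 days' to 2067-07-02: counting 712 days forward gives 2069-06-13.
Applying '+365 days' to 2069-06-13: counting 365 days forward gives 2070-06-13.

2070-06-13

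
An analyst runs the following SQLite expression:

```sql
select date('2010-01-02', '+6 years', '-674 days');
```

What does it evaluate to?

Adding +6 years to 2010-01-02 gives 2016-01-02.
Applying '-674 days' to 2016-01-02: counting 674 days back gives 2014-02-27.

2014-02-27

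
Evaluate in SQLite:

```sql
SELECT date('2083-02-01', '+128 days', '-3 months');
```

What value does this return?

Applying '+128 days' to 2083-02-01: counting 128 days forward gives 2083-06-09.
Adding -3 months to 2083-06-09 gives 2083-03-09.

2083-03-09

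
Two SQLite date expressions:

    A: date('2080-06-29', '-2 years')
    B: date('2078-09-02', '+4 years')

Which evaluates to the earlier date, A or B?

A = 2078-06-29.
B = 2082-09-02.
A is earlier.

A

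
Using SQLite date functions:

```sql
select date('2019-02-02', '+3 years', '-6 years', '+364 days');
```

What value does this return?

Adding +3 years to 2019-02-02 gives 2022-02-02.
Adding -6 years to 2022-02-02 gives 2016-02-02.
Applying '+364 days' to 2016-02-02: counting 364 days forward gives 2017-01-31.

2017-01-31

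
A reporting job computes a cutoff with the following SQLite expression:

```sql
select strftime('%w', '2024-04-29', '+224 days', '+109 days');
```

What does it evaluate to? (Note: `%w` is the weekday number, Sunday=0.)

First apply '+224 days', '+109 days': 2024-04-29 → 2025-03-28.
2025-03-28 is a Friday; with Sunday=0 that is 5.

5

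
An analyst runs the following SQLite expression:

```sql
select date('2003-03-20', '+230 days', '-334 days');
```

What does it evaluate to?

Applying '+230 days' to 2003-03-20: counting 230 days forward gives 2003-11-05.
Applying '-334 days' to 2003-11-05: counting 334 days back gives 2002-12-06.

2002-12-06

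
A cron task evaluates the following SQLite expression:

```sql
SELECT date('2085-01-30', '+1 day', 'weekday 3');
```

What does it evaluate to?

2085-01-31

Advancing 1 more day within January lands on 2085-01-31.
`weekday 3` advances to the next Wednesday; 2085-01-31 is already a Wednesday, so it stays at 2085-01-31.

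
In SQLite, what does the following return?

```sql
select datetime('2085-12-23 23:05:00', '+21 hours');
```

2085-12-24 20:05:00

+21 hours from 2085-12-23 23:05:00 is 2085-12-24 20:05:00 (crosses midnight).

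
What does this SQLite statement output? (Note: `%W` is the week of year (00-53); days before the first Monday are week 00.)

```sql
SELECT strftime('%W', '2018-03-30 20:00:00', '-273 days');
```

26

First apply '-273 days': 2018-03-30 20:00:00 → 2017-06-30 20:00:00.
2017-06-30 is a Friday. SQLite's %W counts Mondays since the year started; the result is 26.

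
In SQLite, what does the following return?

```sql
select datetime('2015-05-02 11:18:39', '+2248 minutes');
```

2015-05-04 00:46:39

2248 minutes = 37h 28m; +2248 minutes from 2015-05-02 11:18:39 is 2015-05-04 00:46:39 (crosses midnight).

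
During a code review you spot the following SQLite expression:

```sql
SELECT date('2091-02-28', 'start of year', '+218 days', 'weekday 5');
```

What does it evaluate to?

2091-08-10

`start of year` rewinds 2091-02-28 to 2091-01-01.
Applying '+218 days' to 2091-01-01: counting 218 days forward gives 2091-08-07.
`weekday 5` advances to the next Friday; 2091-08-07 is a Tuesday, so it moves forward to 2091-08-10.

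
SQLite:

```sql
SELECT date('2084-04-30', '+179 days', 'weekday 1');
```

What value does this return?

Applying '+179 days' to 2084-04-30: counting 179 days forward gives 2084-10-26.
`weekday 1` advances to the next Monday; 2084-10-26 is a Thursday, so it moves forward to 2084-10-30.

2084-10-30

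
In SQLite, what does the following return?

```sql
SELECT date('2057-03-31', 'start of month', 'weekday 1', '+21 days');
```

`start of month` rewinds 2057-03-31 to 2057-03-01.
`weekday 1` advances to the next Monday; 2057-03-01 is a Thursday, so it moves forward to 2057-03-05.
Advancing 21 more days within March lands on 2057-03-26.

2057-03-26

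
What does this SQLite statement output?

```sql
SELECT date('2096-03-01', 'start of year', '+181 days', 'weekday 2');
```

`start of year` rewinds 2096-03-01 to 2096-01-01.
Applying '+181 days' to 2096-01-01: counting 181 days forward gives 2096-06-30.
`weekday 2` advances to the next Tuesday; 2096-06-30 is a Saturday, so it moves forward to 2096-07-03.

2096-07-03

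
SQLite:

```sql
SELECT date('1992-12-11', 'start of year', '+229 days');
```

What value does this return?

`start of year` rewinds 1992-12-11 to 1992-01-01.
Applying '+229 days' to 1992-01-01: counting 229 days forward gives 1992-08-17.

1992-08-17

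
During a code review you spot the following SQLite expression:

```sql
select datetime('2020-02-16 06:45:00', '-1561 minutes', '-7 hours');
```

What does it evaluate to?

2020-02-14 21:44:00

1561 minutes = 26h 1m; -1561 minutes from 2020-02-16 06:45:00 is 2020-02-15 04:44:00 (crosses midnight).
-7 hours from 2020-02-15 04:44:00 is 2020-02-14 21:44:00 (crosses midnight).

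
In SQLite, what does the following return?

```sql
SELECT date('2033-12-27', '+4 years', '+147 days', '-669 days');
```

2036-07-23

Adding +4 years to 2033-12-27 gives 2037-12-27.
Applying '+147 days' to 2037-12-27: counting 147 days forward gives 2038-05-23.
Applying '-669 days' to 2038-05-23: counting 669 days back gives 2036-07-23.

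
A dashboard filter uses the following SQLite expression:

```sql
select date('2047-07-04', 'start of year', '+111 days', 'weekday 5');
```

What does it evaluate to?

2047-04-26

`start of year` rewinds 2047-07-04 to 2047-01-01.
Applying '+111 days' to 2047-01-01: counting 111 days forward gives 2047-04-22.
`weekday 5` advances to the next Friday; 2047-04-22 is a Monday, so it moves forward to 2047-04-26.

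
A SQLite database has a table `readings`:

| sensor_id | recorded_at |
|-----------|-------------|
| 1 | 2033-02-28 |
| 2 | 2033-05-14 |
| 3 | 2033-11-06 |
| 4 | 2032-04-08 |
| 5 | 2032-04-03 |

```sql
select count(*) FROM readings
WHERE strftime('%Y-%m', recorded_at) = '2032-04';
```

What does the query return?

2

Rows with year-month 2032-04: 2032-04-08, 2032-04-03 → 2.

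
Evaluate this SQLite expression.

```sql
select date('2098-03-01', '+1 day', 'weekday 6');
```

Advancing 1 more day within March lands on 2098-03-02.
`weekday 6` advances to the next Saturday; 2098-03-02 is a Sunday, so it moves forward to 2098-03-08.

2098-03-08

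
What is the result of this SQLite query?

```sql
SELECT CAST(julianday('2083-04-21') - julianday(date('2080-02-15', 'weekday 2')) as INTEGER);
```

1156

`weekday 2` advances to the next Tuesday; 2080-02-15 is a Thursday, so it moves forward to 2080-02-20.
9 days remain in February 2080 after the 20th (29 − 20).
Full months from March 2080 through March 2083 contribute their day counts.
Then 21 days into April 2083.
Total: 9 + 31 + 30 + 31 + 30 + 31 + 31 + 30 + 31 + 30 + 31 + 31 + 28 + 31 + 30 + 31 + 30 + 31 + 31 + 30 + 31 + 30 + 31 + 31 + 28 + 31 + 30 + 31 + 30 + 31 + 31 + 30 + 31 + 30 + 31 + 31 + 28 + 31 + 21 = 1156.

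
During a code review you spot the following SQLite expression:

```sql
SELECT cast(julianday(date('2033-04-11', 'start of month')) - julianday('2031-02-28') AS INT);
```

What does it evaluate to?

763

`start of month` rewinds 2033-04-11 to 2033-04-01.
0 days remain in February 2031 after the 28th (28 − 28).
Full months from March 2031 through March 2033 contribute their day counts.
Then 1 day into April 2033.
Total: 0 + 31 + 30 + 31 + 30 + 31 + 31 + 30 + 31 + 30 + 31 + 31 + 29 + 31 + 30 + 31 + 30 + 31 + 31 + 30 + 31 + 30 + 31 + 31 + 28 + 31 + 1 = 763.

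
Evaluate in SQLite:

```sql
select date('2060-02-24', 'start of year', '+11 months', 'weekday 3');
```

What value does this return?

2060-12-01

`start of year` rewinds 2060-02-24 to 2060-01-01.
Adding +11 months to 2060-01-01 gives 2060-12-01.
`weekday 3` advances to the next Wednesday; 2060-12-01 is already a Wednesday, so it stays at 2060-12-01.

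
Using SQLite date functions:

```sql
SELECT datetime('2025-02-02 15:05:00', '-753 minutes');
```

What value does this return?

753 minutes = 12h 33m; -753 minutes from 2025-02-02 15:05:00 is 2025-02-02 02:32:00.

2025-02-02 02:32:00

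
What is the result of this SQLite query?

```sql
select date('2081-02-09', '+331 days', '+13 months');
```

2083-02-06

Applying '+331 days' to 2081-02-09: counting 331 days forward gives 2082-01-06.
Adding +13 months to 2082-01-06 gives 2083-02-06.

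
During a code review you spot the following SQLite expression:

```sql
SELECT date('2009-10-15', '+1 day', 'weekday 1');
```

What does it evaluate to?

2009-10-19

Advancing 1 more day within October lands on 2009-10-16.
`weekday 1` advances to the next Monday; 2009-10-16 is a Friday, so it moves forward to 2009-10-19.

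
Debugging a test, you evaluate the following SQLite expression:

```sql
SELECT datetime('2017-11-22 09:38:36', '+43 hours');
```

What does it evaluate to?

+43 hours from 2017-11-22 09:38:36 is 2017-11-24 04:38:36 (crosses midnight).

2017-11-24 04:38:36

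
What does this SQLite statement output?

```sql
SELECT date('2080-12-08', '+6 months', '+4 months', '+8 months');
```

Adding +6 months to 2080-12-08 gives 2081-06-08.
Adding +4 months to 2081-06-08 gives 2081-10-08.
Adding +8 months to 2081-10-08 gives 2082-06-08.

2082-06-08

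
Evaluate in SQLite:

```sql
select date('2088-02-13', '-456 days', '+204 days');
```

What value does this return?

Applying '-456 days' to 2088-02-13: counting 456 days back gives 2086-11-14.
Applying '+204 days' to 2086-11-14: counting 204 days forward gives 2087-06-06.

2087-06-06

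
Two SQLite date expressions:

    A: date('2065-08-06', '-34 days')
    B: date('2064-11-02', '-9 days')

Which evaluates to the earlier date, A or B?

B

A = 2065-07-03.
B = 2064-10-24.
B is earlier.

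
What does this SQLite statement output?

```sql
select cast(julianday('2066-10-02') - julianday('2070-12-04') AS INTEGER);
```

29 days remain in October 2066 after the 2nd (31 − 2).
Full months from November 2066 through November 2070 contribute their day counts.
Then 4 days into December 2070.
Total: 29 + 30 + 31 + 31 + 28 + 31 + 30 + 31 + 30 + 31 + 31 + 30 + 31 + 30 + 31 + 31 + 29 + 31 + 30 + 31 + 30 + 31 + 31 + 30 + 31 + 30 + 31 + 31 + 28 + 31 + 30 + 31 + 30 + 31 + 31 + 30 + 31 + 30 + 31 + 31 + 28 + 31 + 30 + 31 + 30 + 31 + 31 + 30 + 31 + 30 + 4 = 1524.
The subtraction is earlier − later, so the result is −1524 → -1524.

-1524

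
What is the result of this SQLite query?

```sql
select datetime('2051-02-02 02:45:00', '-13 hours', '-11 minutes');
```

2051-02-01 13:34:00

-13 hours from 2051-02-02 02:45:00 is 2051-02-01 13:45:00 (crosses midnight).
-11 minutes from 2051-02-01 13:45:00 is 2051-02-01 13:34:00.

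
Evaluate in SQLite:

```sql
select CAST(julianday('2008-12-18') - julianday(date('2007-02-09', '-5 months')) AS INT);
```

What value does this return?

Adding -5 months to 2007-02-09 gives 2006-09-09.
21 days remain in September 2006 after the 9th (30 − 9).
Full months from October 2006 through November 2008 contribute their day counts.
Then 18 days into December 2008.
Total: 21 + 31 + 30 + 31 + 31 + 28 + 31 + 30 + 31 + 30 + 31 + 31 + 30 + 31 + 30 + 31 + 31 + 29 + 31 + 30 + 31 + 30 + 31 + 31 + 30 + 31 + 30 + 18 = 831.

831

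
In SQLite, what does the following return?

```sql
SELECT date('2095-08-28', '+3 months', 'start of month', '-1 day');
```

2095-10-31

Adding +3 months to 2095-08-28 gives 2095-11-28.
`start of month` rewinds 2095-11-28 to 2095-11-01.
Going back 1 day from 2095-11-01 reaches 2095-10-31 (last day of October, 31 days).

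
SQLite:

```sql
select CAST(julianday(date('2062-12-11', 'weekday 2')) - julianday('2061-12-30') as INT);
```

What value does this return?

347

`weekday 2` advances to the next Tuesday; 2062-12-11 is a Monday, so it moves forward to 2062-12-12.
1 day remains in December 2061 after the 30th (31 − 30).
Full months from January 2062 through November 2062 contribute their day counts.
Then 12 days into December 2062.
Total: 1 + 31 + 28 + 31 + 30 + 31 + 30 + 31 + 31 + 30 + 31 + 30 + 12 = 347.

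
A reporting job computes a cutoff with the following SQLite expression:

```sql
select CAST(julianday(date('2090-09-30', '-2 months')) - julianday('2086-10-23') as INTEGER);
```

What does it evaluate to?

1376

Adding -2 months to 2090-09-30 gives 2090-07-30.
8 days remain in October 2086 after the 23rd (31 − 23).
Full months from November 2086 through June 2090 contribute their day counts.
Then 30 days into July 2090.
Total: 8 + 30 + 31 + 31 + 28 + 31 + 30 + 31 + 30 + 31 + 31 + 30 + 31 + 30 + 31 + 31 + 29 + 31 + 30 + 31 + 30 + 31 + 31 + 30 + 31 + 30 + 31 + 31 + 28 + 31 + 30 + 31 + 30 + 31 + 31 + 30 + 31 + 30 + 31 + 31 + 28 + 31 + 30 + 31 + 30 + 30 = 1376.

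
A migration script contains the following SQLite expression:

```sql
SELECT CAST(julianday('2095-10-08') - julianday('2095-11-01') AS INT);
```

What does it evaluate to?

23 days remain in October 2095 after the 8th (31 − 8).
Then 1 day into November 2095.
Total: 23 + 1 = 24.
The subtraction is earlier − later, so the result is −24 → -24.

-24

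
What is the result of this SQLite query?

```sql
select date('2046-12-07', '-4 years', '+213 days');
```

2043-07-08

Adding -4 years to 2046-12-07 gives 2042-12-07.
Applying '+213 days' to 2042-12-07: counting 213 days forward gives 2043-07-08.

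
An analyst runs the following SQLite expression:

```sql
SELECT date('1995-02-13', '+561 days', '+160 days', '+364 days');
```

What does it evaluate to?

1998-02-02

Applying '+561 days' to 1995-02-13: counting 561 days forward gives 1996-08-27.
Applying '+160 days' to 1996-08-27: counting 160 days forward gives 1997-02-03.
Applying '+364 days' to 1997-02-03: counting 364 days forward gives 1998-02-02.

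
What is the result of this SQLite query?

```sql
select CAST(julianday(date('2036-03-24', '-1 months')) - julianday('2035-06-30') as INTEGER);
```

239

Adding -1 month to 2036-03-24 gives 2036-02-24.
0 days remain in June 2035 after the 30th (30 − 30).
Full months from July 2035 through January 2036 contribute their day counts.
Then 24 days into February 2036.
Total: 0 + 31 + 31 + 30 + 31 + 30 + 31 + 31 + 24 = 239.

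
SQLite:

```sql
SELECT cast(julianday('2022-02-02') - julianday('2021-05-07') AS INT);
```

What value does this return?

24 days remain in May 2021 after the 7th (31 − 7).
Full months from June 2021 through January 2022 contribute their day counts.
Then 2 days into February 2022.
Total: 24 + 30 + 31 + 31 + 30 + 31 + 30 + 31 + 31 + 2 = 271.

271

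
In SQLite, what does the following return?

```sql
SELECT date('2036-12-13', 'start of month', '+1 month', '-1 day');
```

2036-12-31

`start of month` rewinds 2036-12-13 to 2036-12-01.
Adding +1 month to 2036-12-01 gives 2037-01-01.
Going back 1 day from 2037-01-01 reaches 2036-12-31 (last day of December, 31 days).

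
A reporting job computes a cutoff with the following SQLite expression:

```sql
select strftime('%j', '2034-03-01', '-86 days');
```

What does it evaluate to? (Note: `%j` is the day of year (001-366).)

First apply '-86 days': 2034-03-01 → 2033-12-05.
Day-of-year for 2033-12-05: days since 2033-01-01 inclusive = 339, zero-padded to 339.

339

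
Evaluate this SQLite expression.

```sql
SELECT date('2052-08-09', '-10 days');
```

Going back 9 days from 2052-08-09 reaches 2052-07-31 (last day of July, 31 days).
Going back 1 day within July lands on 2052-07-30.

2052-07-30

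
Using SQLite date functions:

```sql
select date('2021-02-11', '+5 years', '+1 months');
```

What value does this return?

Adding +5 years to 2021-02-11 gives 2026-02-11.
Adding +1 month to 2026-02-11 gives 2026-03-11.

2026-03-11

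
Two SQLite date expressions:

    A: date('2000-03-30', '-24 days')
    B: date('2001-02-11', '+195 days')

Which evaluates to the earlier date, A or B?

A

A = 2000-03-06.
B = 2001-08-25.
A is earlier.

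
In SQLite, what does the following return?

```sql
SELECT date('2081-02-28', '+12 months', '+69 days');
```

2082-05-08

Adding +12 months to 2081-02-28 gives 2082-02-28.
Applying '+69 days' to 2082-02-28: counting 69 days forward gives 2082-05-08.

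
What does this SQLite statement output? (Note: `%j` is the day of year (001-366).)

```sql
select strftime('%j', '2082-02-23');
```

054

Day-of-year for 2082-02-23: days since 2082-01-01 inclusive = 54, zero-padded to 054.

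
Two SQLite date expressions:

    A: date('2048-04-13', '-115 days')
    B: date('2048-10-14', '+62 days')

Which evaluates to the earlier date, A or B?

A = 2047-12-20.
B = 2048-12-15.
A is earlier.

A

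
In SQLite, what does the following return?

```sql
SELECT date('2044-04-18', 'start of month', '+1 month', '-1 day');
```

2044-04-30

`start of month` rewinds 2044-04-18 to 2044-04-01.
Adding +1 month to 2044-04-01 gives 2044-05-01.
Going back 1 day from 2044-05-01 reaches 2044-04-30 (last day of April, 30 days).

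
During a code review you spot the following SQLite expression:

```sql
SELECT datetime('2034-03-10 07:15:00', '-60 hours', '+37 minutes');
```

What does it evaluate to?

2034-03-07 19:52:00

-60 hours from 2034-03-10 07:15:00 is 2034-03-07 19:15:00 (crosses midnight).
+37 minutes from 2034-03-07 19:15:00 is 2034-03-07 19:52:00.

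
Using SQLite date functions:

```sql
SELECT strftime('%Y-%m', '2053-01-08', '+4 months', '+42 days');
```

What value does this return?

First apply '+4 months', '+42 days': 2053-01-08 → 2053-06-19.
`%Y-%m` extracts the year-month: 2053-06.

2053-06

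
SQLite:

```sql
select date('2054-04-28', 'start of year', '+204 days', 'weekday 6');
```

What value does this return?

2054-07-25

`start of year` rewinds 2054-04-28 to 2054-01-01.
Applying '+204 days' to 2054-01-01: counting 204 days forward gives 2054-07-24.
`weekday 6` advances to the next Saturday; 2054-07-24 is a Friday, so it moves forward to 2054-07-25.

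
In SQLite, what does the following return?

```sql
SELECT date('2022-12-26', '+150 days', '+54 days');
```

Applying '+150 days' to 2022-12-26: counting 150 days forward gives 2023-05-25.
Applying '+54 days' to 2023-05-25: counting 54 days forward gives 2023-07-18.

2023-07-18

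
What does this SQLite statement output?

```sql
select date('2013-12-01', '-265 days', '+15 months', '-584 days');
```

2012-11-04

Applying '-265 days' to 2013-12-01: counting 265 days back gives 2013-03-11.
Adding +15 months to 2013-03-11 gives 2014-06-11.
Applying '-584 days' to 2014-06-11: counting 584 days back gives 2012-11-04.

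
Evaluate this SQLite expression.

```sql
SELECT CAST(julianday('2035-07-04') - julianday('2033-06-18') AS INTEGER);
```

12 days remain in June 2033 after the 18th (30 − 18).
Full months from July 2033 through June 2035 contribute their day counts.
Then 4 days into July 2035.
Total: 12 + 31 + 31 + 30 + 31 + 30 + 31 + 31 + 28 + 31 + 30 + 31 + 30 + 31 + 31 + 30 + 31 + 30 + 31 + 31 + 28 + 31 + 30 + 31 + 30 + 4 = 746.

746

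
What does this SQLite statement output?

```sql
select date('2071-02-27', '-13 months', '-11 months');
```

Adding -13 months to 2071-02-27 gives 2070-01-27.
Adding -11 months to 2070-01-27 gives 2069-02-27.

2069-02-27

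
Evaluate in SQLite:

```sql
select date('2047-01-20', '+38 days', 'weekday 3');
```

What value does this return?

2047-02-27

January 2047 has 31 days; 11 remain after the 20th, so 12 days reach 2047-02-01.
Advancing 26 more days within February lands on 2047-02-27.
`weekday 3` advances to the next Wednesday; 2047-02-27 is already a Wednesday, so it stays at 2047-02-27.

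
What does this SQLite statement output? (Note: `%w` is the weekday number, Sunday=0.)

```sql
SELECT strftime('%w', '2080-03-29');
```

2080-03-29 is a Friday; with Sunday=0 that is 5.

5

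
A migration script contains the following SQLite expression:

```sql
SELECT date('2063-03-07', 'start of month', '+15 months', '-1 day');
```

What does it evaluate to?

2064-05-31

`start of month` rewinds 2063-03-07 to 2063-03-01.
Adding +15 months to 2063-03-01 gives 2064-06-01.
Going back 1 day from 2064-06-01 reaches 2064-05-31 (last day of May, 31 days).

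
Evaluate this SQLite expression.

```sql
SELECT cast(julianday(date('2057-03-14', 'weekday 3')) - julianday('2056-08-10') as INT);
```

216

`weekday 3` advances to the next Wednesday; 2057-03-14 is already a Wednesday, so it stays at 2057-03-14.
21 days remain in August 2056 after the 10th (31 − 10).
Full months from September 2056 through February 2057 contribute their day counts.
Then 14 days into March 2057.
Total: 21 + 30 + 31 + 30 + 31 + 31 + 28 + 14 = 216.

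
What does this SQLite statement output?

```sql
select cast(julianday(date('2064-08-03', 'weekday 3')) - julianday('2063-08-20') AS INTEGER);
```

`weekday 3` advances to the next Wednesday; 2064-08-03 is a Sunday, so it moves forward to 2064-08-06.
11 days remain in August 2063 after the 20th (31 − 20).
Full months from September 2063 through July 2064 contribute their day counts.
Then 6 days into August 2064.
Total: 11 + 30 + 31 + 30 + 31 + 31 + 29 + 31 + 30 + 31 + 30 + 31 + 6 = 352.

352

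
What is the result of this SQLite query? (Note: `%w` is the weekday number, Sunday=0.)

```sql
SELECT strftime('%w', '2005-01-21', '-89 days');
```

0

First apply '-89 days': 2005-01-21 → 2004-10-24.
2004-10-24 is a Sunday; with Sunday=0 that is 0.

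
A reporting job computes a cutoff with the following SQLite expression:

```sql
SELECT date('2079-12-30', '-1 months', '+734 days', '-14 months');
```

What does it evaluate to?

2080-10-03

Adding -1 month to 2079-12-30 gives 2079-11-30.
Applying '+734 days' to 2079-11-30: counting 734 days forward gives 2081-12-03.
Adding -14 months to 2081-12-03 gives 2080-10-03.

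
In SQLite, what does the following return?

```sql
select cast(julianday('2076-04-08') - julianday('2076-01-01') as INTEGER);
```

30 days remain in January 2076 after the 1st (31 − 1).
February 2076: 29 days (leap year).
March 2076: 31 days.
Then 8 days into April 2076.
Total: 30 + 29 + 31 + 8 = 98.

98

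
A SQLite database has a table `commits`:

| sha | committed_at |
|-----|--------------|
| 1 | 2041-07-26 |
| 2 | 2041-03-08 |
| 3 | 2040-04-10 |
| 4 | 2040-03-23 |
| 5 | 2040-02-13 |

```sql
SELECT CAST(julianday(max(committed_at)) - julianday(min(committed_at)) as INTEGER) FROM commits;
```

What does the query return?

529

MIN = 2040-02-13, MAX = 2041-07-26.
16 days remain in February 2040 after the 13th (29 − 13).
Full months from March 2040 through June 2041 contribute their day counts.
Then 26 days into July 2041.
Total: 16 + 31 + 30 + 31 + 30 + 31 + 31 + 30 + 31 + 30 + 31 + 31 + 28 + 31 + 30 + 31 + 30 + 26 = 529.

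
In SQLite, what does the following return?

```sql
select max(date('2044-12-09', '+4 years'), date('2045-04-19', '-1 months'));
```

2048-12-09

date('2044-12-09', '+4 years') → 2048-12-09.
date('2045-04-19', '-1 months') → 2045-03-19.
Later of the two is 2048-12-09.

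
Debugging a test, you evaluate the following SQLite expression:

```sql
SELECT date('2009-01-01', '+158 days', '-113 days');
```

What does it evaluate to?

2009-02-15

Applying '+158 days' to 2009-01-01: counting 158 days forward gives 2009-06-08.
Applying '-113 days' to 2009-06-08: counting 113 days back gives 2009-02-15.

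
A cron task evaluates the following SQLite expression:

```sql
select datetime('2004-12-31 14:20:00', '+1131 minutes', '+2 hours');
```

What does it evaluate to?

1131 minutes = 18h 51m; +1131 minutes from 2004-12-31 14:20:00 is 2005-01-01 09:11:00 (crosses midnight).
+2 hours from 2005-01-01 09:11:00 is 2005-01-01 11:11:00.

2005-01-01 11:11:00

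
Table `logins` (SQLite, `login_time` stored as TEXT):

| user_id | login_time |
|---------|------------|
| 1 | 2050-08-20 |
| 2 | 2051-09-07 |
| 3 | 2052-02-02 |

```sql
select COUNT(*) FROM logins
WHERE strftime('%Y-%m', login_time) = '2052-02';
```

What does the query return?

1

Rows with year-month 2052-02: 2052-02-02 → 1.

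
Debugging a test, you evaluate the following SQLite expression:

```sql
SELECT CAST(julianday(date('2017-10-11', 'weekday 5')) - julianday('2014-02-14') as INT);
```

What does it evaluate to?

1337

`weekday 5` advances to the next Friday; 2017-10-11 is a Wednesday, so it moves forward to 2017-10-13.
14 days remain in February 2014 after the 14th (28 − 14).
Full months from March 2014 through September 2017 contribute their day counts.
Then 13 days into October 2017.
Total: 14 + 31 + 30 + 31 + 30 + 31 + 31 + 30 + 31 + 30 + 31 + 31 + 28 + 31 + 30 + 31 + 30 + 31 + 31 + 30 + 31 + 30 + 31 + 31 + 29 + 31 + 30 + 31 + 30 + 31 + 31 + 30 + 31 + 30 + 31 + 31 + 28 + 31 + 30 + 31 + 30 + 31 + 31 + 30 + 13 = 1337.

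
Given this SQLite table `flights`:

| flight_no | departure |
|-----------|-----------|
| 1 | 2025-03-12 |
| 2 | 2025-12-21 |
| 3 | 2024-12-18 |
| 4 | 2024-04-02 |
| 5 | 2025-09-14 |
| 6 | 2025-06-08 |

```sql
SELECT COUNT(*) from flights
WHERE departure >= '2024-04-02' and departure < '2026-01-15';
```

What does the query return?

6

Rows in [2024-04-02, 2026-01-15): 2025-03-12, 2025-12-21, 2024-12-18, 2024-04-02, 2025-09-14, 2025-06-08 → 6 rows.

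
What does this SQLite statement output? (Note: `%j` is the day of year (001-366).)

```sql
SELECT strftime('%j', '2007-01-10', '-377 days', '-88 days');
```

First apply '-377 days', '-88 days': 2007-01-10 → 2005-10-02.
Day-of-year for 2005-10-02: days since 2005-01-01 inclusive = 275, zero-padded to 275.

275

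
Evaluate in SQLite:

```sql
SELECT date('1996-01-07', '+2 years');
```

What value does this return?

Adding +2 years to 1996-01-07 gives 1998-01-07.

1998-01-07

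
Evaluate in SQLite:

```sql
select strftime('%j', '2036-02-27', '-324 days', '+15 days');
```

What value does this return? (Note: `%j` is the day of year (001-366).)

First apply '-324 days', '+15 days': 2036-02-27 → 2035-04-24.
Day-of-year for 2035-04-24: days since 2035-01-01 inclusive = 114, zero-padded to 114.

114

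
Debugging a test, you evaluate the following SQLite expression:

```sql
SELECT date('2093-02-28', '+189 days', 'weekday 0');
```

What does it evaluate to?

Applying '+189 days' to 2093-02-28: counting 189 days forward gives 2093-09-05.
`weekday 0` advances to the next Sunday; 2093-09-05 is a Saturday, so it moves forward to 2093-09-06.

2093-09-06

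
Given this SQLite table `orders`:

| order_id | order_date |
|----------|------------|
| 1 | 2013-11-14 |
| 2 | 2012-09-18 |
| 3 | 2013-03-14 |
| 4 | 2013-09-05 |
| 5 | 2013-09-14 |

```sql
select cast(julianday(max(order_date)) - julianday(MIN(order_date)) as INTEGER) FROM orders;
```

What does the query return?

MIN = 2012-09-18, MAX = 2013-11-14.
12 days remain in September 2012 after the 18th (30 − 18).
Full months from October 2012 through October 2013 contribute their day counts.
Then 14 days into November 2013.
Total: 12 + 31 + 30 + 31 + 31 + 28 + 31 + 30 + 31 + 30 + 31 + 31 + 30 + 31 + 14 = 422.

422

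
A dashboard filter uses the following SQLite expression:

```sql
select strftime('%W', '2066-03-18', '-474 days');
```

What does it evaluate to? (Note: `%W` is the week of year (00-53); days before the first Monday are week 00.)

47

First apply '-474 days': 2066-03-18 → 2064-11-29.
2064-11-29 is a Saturday. SQLite's %W counts Mondays since the year started; the result is 47.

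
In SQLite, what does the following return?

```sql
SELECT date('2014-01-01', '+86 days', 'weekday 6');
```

2014-03-29

Applying '+86 days' to 2014-01-01: counting 86 days forward gives 2014-03-28.
`weekday 6` advances to the next Saturday; 2014-03-28 is a Friday, so it moves forward to 2014-03-29.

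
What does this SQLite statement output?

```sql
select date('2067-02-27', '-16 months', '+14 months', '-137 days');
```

Adding -16 months to 2067-02-27 gives 2065-10-27.
Adding +14 months to 2065-10-27 gives 2066-12-27.
Applying '-137 days' to 2066-12-27: counting 137 days back gives 2066-08-12.

2066-08-12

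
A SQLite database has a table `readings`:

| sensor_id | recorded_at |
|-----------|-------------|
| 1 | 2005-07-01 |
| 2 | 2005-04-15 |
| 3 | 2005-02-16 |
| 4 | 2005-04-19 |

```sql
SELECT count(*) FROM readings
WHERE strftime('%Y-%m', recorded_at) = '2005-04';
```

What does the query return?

Rows with year-month 2005-04: 2005-04-15, 2005-04-19 → 2.

2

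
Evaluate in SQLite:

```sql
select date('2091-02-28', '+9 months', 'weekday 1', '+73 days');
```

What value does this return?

2092-02-14

Adding +9 months to 2091-02-28 gives 2091-11-28.
`weekday 1` advances to the next Monday; 2091-11-28 is a Wednesday, so it moves forward to 2091-12-03.
Applying '+73 days' to 2091-12-03: counting 73 days forward gives 2092-02-14.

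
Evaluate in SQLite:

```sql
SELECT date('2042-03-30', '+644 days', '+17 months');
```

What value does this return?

2045-06-03

Applying '+644 days' to 2042-03-30: counting 644 days forward gives 2044-01-03.
Adding +17 months to 2044-01-03 gives 2045-06-03.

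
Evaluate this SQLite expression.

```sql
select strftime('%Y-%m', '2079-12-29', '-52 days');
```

First apply '-52 days': 2079-12-29 → 2079-11-07.
`%Y-%m` extracts the year-month: 2079-11.

2079-11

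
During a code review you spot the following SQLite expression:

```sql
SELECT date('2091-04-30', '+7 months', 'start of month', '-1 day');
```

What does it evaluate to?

2091-10-31

Adding +7 months to 2091-04-30 gives 2091-11-30.
`start of month` rewinds 2091-11-30 to 2091-11-01.
Going back 1 day from 2091-11-01 reaches 2091-10-31 (last day of October, 31 days).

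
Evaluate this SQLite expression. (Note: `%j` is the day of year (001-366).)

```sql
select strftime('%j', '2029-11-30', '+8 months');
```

211

First apply '+8 months': 2029-11-30 → 2030-07-30.
Day-of-year for 2030-07-30: days since 2030-01-01 inclusive = 211, zero-padded to 211.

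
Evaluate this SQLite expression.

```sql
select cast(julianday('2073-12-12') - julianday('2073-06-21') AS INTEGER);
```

9 days remain in June 2073 after the 21st (30 − 21).
July 2073: 31 days.
August 2073: 31 days.
September 2073: 30 days.
October 2073: 31 days.
November 2073: 30 days.
Then 12 days into December 2073.
Total: 9 + 31 + 31 + 30 + 31 + 30 + 12 = 174.

174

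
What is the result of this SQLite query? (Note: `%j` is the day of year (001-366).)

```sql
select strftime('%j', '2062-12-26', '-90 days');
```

270

First apply '-90 days': 2062-12-26 → 2062-09-27.
Day-of-year for 2062-09-27: days since 2062-01-01 inclusive = 270, zero-padded to 270.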